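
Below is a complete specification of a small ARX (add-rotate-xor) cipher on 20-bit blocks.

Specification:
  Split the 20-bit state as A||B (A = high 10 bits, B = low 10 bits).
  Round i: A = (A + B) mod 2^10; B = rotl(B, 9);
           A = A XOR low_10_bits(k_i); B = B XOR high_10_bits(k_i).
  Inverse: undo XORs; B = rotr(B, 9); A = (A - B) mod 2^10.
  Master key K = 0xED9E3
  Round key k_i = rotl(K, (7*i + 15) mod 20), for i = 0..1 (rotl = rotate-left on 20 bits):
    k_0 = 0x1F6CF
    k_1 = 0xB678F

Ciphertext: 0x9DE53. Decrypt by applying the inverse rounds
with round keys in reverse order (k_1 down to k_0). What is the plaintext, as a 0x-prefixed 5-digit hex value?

0xD66D2

s_0 = ciphertext = 0x9DE53
s_1 = InvRound(s_0, k_1) = 0x39114
s_2 = InvRound(s_1, k_0) = 0xD66D2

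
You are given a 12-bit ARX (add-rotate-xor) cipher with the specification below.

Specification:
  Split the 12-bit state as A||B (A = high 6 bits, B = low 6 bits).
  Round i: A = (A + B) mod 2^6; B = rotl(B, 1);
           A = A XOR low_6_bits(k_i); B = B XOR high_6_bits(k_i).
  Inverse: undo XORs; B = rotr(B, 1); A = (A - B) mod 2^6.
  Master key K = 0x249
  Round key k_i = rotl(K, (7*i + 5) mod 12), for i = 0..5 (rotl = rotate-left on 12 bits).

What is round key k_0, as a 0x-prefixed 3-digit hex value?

0x924

K = 0x249
k_0 = rotl(K, (7*0+5) mod 12) = rotl(K, 5) = 0x924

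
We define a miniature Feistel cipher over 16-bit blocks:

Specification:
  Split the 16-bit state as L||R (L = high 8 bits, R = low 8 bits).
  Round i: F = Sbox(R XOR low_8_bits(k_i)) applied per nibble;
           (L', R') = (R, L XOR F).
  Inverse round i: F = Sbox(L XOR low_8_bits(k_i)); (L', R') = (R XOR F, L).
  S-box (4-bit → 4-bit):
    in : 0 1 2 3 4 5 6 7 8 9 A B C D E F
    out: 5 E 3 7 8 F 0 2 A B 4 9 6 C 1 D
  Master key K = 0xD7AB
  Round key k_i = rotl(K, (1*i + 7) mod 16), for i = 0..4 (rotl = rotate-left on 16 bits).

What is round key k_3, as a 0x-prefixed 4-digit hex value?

K = 0xD7AB
k_0 = rotl(K, (1*0+7) mod 16) = rotl(K, 7) = 0xD5EB
k_1 = rotl(K, (1*1+7) mod 16) = rotl(K, 8) = 0xABD7
k_2 = rotl(K, (1*2+7) mod 16) = rotl(K, 9) = 0x57AF
k_3 = rotl(K, (1*3+7) mod 16) = rotl(K, 10) = 0xAF5E

0xAF5E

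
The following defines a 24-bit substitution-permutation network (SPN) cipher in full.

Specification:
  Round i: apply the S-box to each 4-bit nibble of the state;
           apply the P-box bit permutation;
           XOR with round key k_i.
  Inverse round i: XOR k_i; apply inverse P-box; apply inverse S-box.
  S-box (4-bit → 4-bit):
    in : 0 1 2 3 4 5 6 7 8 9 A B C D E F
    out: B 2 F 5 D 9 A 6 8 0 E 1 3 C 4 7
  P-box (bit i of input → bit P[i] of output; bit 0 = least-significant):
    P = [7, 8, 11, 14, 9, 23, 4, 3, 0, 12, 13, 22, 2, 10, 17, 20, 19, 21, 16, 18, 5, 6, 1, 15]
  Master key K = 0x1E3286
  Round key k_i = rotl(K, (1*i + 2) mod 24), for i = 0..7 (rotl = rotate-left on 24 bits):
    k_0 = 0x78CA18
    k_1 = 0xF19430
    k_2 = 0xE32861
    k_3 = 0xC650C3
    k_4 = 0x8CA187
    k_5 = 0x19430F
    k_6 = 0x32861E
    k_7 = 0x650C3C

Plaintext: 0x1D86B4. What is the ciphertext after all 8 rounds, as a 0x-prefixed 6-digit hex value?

0xFE11F3

s_0 = plaintext = 0x1D86B4
s_1 = Round(s_0, k_0) = 0x2D90D8
s_2 = Round(s_1, k_1) = 0xB4444B
s_3 = Round(s_2, k_2) = 0xBC0ADC
s_4 = Round(s_3, k_3) = 0xBE657F
s_5 = Round(s_4, k_4) = 0x5DAC36
s_6 = Round(s_5, k_5) = 0x0E943E
s_7 = Round(s_6, k_6) = 0x732C6F
s_8 = Round(s_7, k_7) = 0xFE11F3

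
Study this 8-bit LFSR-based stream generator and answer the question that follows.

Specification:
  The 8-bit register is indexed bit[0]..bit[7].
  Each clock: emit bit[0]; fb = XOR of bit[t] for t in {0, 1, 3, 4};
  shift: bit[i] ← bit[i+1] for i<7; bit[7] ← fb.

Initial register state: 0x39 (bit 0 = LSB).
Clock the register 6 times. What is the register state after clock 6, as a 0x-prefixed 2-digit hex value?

0x44

reg_0 = 0x39
clock 1: out=1, reg = 0x9C
clock 2: out=0, reg = 0x4E
clock 3: out=0, reg = 0x27
clock 4: out=1, reg = 0x13
clock 5: out=1, reg = 0x89
clock 6: out=1, reg = 0x44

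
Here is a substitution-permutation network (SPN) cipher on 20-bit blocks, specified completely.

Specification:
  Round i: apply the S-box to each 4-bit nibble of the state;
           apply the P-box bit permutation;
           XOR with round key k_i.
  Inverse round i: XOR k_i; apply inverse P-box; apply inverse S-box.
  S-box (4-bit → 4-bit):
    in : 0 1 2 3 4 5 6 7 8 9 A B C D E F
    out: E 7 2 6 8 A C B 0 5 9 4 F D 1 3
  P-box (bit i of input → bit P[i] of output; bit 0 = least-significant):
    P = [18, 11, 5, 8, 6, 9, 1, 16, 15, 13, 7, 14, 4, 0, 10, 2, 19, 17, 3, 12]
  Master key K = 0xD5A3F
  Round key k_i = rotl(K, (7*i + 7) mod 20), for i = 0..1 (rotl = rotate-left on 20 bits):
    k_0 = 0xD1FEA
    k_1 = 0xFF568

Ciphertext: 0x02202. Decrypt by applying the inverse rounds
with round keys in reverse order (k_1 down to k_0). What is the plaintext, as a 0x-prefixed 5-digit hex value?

0x80F66

s_0 = ciphertext = 0x02202
s_1 = InvRound(s_0, k_1) = 0xCBACD
s_2 = InvRound(s_1, k_0) = 0x80F66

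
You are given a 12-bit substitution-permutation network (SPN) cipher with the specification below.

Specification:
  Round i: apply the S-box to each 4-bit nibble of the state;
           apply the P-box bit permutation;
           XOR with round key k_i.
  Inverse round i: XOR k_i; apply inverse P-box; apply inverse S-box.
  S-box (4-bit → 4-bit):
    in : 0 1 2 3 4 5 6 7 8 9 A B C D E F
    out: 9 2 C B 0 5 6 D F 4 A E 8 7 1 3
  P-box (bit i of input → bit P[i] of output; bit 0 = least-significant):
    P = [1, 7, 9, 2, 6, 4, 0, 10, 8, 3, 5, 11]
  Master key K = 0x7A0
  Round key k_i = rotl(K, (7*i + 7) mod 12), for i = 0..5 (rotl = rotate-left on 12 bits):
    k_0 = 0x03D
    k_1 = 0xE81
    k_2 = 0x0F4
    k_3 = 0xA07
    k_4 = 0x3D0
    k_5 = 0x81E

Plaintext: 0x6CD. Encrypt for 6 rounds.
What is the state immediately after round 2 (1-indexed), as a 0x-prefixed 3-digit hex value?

0xCAE

s_0 = plaintext = 0x6CD
s_1 = Round(s_0, k_0) = 0x697
s_2 = Round(s_1, k_1) = 0xCAE
s_3 = Round(s_2, k_2) = 0xCE6
s_4 = Round(s_3, k_3) = 0x0C7
s_5 = Round(s_4, k_4) = 0xCD6
s_6 = Round(s_5, k_5) = 0x2CF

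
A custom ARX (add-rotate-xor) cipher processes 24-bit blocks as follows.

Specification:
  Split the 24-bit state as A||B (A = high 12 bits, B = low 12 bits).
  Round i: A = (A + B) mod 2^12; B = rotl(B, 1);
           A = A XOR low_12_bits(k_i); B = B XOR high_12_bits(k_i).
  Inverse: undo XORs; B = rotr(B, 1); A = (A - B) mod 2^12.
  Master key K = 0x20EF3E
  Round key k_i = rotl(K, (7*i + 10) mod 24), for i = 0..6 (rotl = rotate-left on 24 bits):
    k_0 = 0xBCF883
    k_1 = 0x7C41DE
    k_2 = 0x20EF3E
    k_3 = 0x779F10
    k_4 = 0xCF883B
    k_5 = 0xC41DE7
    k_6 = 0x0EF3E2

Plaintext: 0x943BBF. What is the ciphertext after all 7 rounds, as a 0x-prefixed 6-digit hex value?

0x09841B

s_0 = plaintext = 0x943BBF
s_1 = Round(s_0, k_0) = 0xD81CB0
s_2 = Round(s_1, k_1) = 0xBEFEA5
s_3 = Round(s_2, k_2) = 0x5AAF45
s_4 = Round(s_3, k_3) = 0xBFF9F2
s_5 = Round(s_4, k_4) = 0xDCAF1D
s_6 = Round(s_5, k_5) = 0x10027A
s_7 = Round(s_6, k_6) = 0x09841B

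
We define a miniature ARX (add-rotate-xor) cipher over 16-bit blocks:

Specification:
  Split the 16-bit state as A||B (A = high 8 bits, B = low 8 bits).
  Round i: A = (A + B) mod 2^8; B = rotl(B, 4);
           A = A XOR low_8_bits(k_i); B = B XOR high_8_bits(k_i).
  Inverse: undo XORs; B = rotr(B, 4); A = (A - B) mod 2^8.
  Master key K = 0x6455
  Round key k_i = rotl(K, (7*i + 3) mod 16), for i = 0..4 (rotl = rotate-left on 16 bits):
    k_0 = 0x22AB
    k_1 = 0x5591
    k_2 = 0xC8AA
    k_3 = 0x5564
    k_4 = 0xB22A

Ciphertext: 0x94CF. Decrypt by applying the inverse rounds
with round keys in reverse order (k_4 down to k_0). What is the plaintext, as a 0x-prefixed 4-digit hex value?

0x9D79

s_0 = ciphertext = 0x94CF
s_1 = InvRound(s_0, k_4) = 0xE7D7
s_2 = InvRound(s_1, k_3) = 0x5B28
s_3 = InvRound(s_2, k_2) = 0xE30E
s_4 = InvRound(s_3, k_1) = 0xBDB5
s_5 = InvRound(s_4, k_0) = 0x9D79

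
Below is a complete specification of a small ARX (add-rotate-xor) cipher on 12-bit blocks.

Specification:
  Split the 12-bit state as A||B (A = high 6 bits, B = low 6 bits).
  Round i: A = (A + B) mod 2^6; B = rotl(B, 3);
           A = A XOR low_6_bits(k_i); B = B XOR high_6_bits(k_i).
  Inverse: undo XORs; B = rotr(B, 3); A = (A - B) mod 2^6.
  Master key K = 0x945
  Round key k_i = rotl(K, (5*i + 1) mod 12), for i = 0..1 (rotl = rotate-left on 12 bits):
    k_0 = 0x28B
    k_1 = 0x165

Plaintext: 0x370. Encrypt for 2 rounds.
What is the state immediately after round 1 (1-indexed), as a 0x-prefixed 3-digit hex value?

0xD8C

s_0 = plaintext = 0x370
s_1 = Round(s_0, k_0) = 0xD8C
s_2 = Round(s_1, k_1) = 0x9E4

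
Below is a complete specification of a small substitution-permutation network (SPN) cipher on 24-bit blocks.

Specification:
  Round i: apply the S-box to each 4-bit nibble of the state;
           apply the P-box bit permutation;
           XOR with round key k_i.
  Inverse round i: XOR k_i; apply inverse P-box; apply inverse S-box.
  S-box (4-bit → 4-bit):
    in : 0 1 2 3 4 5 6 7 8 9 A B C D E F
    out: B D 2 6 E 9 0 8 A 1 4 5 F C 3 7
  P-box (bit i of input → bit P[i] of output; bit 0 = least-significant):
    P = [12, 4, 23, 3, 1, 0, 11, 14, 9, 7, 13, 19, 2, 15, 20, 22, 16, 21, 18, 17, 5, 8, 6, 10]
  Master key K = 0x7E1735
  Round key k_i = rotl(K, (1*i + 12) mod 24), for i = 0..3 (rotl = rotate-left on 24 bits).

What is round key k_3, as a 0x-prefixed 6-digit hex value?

K = 0x7E1735
k_0 = rotl(K, (1*0+12) mod 24) = rotl(K, 12) = 0x7357E1
k_1 = rotl(K, (1*1+12) mod 24) = rotl(K, 13) = 0xE6AFC2
k_2 = rotl(K, (1*2+12) mod 24) = rotl(K, 14) = 0xCD5F85
k_3 = rotl(K, (1*3+12) mod 24) = rotl(K, 15) = 0x9ABF0B

0x9ABF0B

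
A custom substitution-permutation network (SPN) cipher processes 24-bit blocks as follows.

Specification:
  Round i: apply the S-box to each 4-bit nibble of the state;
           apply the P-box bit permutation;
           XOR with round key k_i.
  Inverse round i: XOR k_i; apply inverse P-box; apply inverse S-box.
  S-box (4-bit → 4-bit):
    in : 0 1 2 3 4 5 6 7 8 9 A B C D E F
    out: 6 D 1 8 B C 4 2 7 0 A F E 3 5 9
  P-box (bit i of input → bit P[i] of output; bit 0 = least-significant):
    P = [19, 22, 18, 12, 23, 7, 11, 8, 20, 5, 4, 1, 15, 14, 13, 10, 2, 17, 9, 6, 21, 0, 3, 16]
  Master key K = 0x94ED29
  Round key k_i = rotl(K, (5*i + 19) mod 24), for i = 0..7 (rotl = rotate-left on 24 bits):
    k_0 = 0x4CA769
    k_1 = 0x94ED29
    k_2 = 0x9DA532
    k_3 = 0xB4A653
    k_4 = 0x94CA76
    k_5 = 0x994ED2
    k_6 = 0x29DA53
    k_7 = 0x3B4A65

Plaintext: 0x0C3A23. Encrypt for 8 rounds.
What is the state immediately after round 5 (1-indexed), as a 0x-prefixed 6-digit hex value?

s_0 = plaintext = 0x0C3A23
s_1 = Round(s_0, k_0) = 0xCEB102
s_2 = Round(s_1, k_1) = 0x8D03B6
s_3 = Round(s_2, k_2) = 0x3BCCBD
s_4 = Round(s_3, k_3) = 0x7FC9A5
s_5 = Round(s_4, k_4) = 0x90BFB3
s_6 = Round(s_5, k_5) = 0x0BB150
s_7 = Round(s_6, k_6) = 0x7F350C
s_8 = Round(s_7, k_7) = 0x7F56B2

0x90BFB3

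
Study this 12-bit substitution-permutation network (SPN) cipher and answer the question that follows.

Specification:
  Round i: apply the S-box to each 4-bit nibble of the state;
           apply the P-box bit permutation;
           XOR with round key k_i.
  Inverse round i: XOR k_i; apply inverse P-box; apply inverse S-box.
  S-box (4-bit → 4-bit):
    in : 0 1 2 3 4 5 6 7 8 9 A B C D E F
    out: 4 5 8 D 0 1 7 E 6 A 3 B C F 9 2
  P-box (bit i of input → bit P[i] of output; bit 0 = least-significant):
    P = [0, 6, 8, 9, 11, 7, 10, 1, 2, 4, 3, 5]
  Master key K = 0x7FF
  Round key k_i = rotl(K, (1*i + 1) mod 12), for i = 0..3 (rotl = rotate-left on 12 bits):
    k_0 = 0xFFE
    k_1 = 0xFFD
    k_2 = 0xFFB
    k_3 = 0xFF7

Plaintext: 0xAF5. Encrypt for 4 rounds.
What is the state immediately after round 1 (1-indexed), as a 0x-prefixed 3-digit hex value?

s_0 = plaintext = 0xAF5
s_1 = Round(s_0, k_0) = 0xF6B
s_2 = Round(s_1, k_1) = 0x12C
s_3 = Round(s_2, k_2) = 0xCF5
s_4 = Round(s_3, k_3) = 0xF5E

0xF6B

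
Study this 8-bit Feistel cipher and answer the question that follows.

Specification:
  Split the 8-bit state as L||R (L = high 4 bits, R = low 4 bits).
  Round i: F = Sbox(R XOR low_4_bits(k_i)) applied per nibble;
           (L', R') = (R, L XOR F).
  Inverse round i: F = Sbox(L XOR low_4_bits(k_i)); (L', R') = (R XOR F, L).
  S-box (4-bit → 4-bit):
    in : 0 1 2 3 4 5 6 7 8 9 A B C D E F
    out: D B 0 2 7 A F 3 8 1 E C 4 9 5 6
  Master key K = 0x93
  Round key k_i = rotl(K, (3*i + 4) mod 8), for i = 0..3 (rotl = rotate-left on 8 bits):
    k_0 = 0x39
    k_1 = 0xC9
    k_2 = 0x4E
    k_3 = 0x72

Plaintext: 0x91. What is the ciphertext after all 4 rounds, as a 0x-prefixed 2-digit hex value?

0x24

s_0 = plaintext = 0x91
s_1 = Round(s_0, k_0) = 0x11
s_2 = Round(s_1, k_1) = 0x19
s_3 = Round(s_2, k_2) = 0x92
s_4 = Round(s_3, k_3) = 0x24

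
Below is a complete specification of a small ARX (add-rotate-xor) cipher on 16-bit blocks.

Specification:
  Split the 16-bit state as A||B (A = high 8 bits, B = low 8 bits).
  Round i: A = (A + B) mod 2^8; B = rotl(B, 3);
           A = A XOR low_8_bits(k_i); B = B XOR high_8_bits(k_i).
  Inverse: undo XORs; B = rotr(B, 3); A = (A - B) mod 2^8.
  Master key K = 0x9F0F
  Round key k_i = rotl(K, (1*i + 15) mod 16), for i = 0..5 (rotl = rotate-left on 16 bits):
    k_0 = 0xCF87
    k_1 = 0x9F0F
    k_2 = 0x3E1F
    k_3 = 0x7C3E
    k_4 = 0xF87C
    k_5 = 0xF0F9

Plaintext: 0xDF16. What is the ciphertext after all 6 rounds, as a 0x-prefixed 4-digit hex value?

0x5912

s_0 = plaintext = 0xDF16
s_1 = Round(s_0, k_0) = 0x727F
s_2 = Round(s_1, k_1) = 0xFE64
s_3 = Round(s_2, k_2) = 0x7D1D
s_4 = Round(s_3, k_3) = 0xA494
s_5 = Round(s_4, k_4) = 0x445C
s_6 = Round(s_5, k_5) = 0x5912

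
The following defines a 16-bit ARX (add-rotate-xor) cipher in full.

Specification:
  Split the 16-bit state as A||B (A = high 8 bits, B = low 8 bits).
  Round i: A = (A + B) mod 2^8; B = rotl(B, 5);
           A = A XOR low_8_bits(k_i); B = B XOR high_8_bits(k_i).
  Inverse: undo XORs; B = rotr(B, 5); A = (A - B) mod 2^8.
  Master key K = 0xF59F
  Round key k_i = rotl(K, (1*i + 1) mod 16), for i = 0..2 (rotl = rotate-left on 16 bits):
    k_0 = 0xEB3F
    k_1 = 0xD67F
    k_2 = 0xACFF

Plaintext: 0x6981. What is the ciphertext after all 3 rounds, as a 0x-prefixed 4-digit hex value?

s_0 = plaintext = 0x6981
s_1 = Round(s_0, k_0) = 0xD5DB
s_2 = Round(s_1, k_1) = 0xCFAD
s_3 = Round(s_2, k_2) = 0x8319

0x8319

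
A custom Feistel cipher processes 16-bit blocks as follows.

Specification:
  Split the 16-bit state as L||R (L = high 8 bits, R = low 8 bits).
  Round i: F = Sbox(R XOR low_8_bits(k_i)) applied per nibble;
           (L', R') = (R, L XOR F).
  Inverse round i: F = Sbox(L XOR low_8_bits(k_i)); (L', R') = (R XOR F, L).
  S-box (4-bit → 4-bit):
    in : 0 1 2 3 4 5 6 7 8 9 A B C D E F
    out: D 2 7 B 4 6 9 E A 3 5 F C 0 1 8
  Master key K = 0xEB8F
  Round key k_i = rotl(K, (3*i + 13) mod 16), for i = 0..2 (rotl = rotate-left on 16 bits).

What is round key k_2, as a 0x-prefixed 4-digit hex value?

0x5C7F

K = 0xEB8F
k_0 = rotl(K, (3*0+13) mod 16) = rotl(K, 13) = 0xFD71
k_1 = rotl(K, (3*1+13) mod 16) = rotl(K, 0) = 0xEB8F
k_2 = rotl(K, (3*2+13) mod 16) = rotl(K, 3) = 0x5C7F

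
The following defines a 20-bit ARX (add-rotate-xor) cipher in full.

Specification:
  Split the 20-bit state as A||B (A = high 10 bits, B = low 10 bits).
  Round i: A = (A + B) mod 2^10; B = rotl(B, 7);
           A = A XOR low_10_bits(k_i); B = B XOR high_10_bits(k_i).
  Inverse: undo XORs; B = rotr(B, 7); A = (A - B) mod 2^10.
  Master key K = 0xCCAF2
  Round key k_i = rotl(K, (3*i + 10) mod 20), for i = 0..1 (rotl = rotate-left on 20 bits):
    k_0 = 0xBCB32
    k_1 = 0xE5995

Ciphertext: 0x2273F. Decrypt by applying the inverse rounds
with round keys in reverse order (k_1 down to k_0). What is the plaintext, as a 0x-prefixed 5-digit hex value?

s_0 = ciphertext = 0x2273F
s_1 = InvRound(s_0, k_1) = 0xF4D49
s_2 = InvRound(s_1, k_0) = 0xC09DF

0xC09DF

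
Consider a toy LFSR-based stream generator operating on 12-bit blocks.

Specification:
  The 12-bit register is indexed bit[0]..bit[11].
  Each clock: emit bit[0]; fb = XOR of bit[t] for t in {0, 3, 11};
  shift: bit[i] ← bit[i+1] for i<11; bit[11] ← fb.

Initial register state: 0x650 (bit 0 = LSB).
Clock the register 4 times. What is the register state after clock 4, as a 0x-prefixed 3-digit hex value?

reg_0 = 0x650
clock 1: out=0, reg = 0x328
clock 2: out=0, reg = 0x994
clock 3: out=0, reg = 0xCCA
clock 4: out=0, reg = 0x665

0x665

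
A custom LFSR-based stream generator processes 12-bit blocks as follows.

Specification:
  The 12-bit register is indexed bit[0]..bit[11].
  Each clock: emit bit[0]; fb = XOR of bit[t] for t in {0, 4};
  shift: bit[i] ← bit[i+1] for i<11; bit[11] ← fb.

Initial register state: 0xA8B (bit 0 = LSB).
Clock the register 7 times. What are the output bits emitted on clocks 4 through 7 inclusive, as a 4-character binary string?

reg_0 = 0xA8B
clock 1: out=1, reg = 0xD45
clock 2: out=1, reg = 0xEA2
clock 3: out=0, reg = 0x751
clock 4: out=1, reg = 0x3A8
clock 5: out=0, reg = 0x1D4
clock 6: out=0, reg = 0x8EA
clock 7: out=0, reg = 0x475

1000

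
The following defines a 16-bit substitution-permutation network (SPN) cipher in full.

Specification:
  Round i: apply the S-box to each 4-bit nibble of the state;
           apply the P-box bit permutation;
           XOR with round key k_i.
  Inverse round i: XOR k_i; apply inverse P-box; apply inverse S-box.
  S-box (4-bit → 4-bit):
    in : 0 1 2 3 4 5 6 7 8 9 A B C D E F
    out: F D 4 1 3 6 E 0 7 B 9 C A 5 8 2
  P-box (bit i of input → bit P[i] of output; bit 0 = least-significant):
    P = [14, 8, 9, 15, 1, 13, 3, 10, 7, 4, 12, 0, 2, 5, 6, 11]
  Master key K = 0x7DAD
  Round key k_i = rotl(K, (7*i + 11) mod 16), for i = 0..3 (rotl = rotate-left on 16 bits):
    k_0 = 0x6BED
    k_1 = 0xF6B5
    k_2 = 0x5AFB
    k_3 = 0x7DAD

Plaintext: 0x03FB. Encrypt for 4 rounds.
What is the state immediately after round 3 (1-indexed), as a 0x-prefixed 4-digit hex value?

s_0 = plaintext = 0x03FB
s_1 = Round(s_0, k_0) = 0xC109
s_2 = Round(s_1, k_1) = 0x0B1E
s_3 = Round(s_2, k_2) = 0xC694
s_4 = Round(s_3, k_3) = 0x009E

0xC694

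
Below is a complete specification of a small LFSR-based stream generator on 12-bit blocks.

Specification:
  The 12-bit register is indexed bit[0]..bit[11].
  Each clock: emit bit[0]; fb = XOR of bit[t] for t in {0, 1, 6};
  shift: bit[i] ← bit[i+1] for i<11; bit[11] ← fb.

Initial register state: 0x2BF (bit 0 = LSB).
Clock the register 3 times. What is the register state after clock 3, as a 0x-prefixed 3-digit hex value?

reg_0 = 0x2BF
clock 1: out=1, reg = 0x15F
clock 2: out=1, reg = 0x8AF
clock 3: out=1, reg = 0x457

0x457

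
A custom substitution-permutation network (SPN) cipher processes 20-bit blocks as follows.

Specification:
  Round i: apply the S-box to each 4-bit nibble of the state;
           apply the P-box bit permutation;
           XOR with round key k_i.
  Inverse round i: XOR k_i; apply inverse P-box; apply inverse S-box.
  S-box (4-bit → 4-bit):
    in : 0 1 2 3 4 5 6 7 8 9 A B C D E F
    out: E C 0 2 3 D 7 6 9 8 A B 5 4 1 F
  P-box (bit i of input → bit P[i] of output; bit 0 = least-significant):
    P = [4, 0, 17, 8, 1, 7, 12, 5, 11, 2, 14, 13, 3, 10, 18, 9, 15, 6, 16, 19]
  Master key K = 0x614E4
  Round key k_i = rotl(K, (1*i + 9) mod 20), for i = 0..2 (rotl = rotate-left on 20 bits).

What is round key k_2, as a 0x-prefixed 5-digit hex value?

K = 0x614E4
k_0 = rotl(K, (1*0+9) mod 20) = rotl(K, 9) = 0x9C8C2
k_1 = rotl(K, (1*1+9) mod 20) = rotl(K, 10) = 0x39185
k_2 = rotl(K, (1*2+9) mod 20) = rotl(K, 11) = 0x7230A

0x7230A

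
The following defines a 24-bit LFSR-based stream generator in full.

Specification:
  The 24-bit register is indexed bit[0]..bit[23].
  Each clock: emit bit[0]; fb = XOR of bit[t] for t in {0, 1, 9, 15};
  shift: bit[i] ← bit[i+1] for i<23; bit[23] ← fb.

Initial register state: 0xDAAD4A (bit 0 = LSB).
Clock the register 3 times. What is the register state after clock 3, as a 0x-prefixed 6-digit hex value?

0x9B55A9

reg_0 = 0xDAAD4A
clock 1: out=0, reg = 0x6D56A5
clock 2: out=1, reg = 0x36AB52
clock 3: out=0, reg = 0x9B55A9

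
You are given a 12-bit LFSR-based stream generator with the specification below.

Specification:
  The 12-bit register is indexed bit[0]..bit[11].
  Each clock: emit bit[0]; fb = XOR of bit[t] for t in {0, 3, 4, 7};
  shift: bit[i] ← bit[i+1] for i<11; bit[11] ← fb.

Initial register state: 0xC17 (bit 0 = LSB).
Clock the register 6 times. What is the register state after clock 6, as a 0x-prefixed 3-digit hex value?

reg_0 = 0xC17
clock 1: out=1, reg = 0x60B
clock 2: out=1, reg = 0x305
clock 3: out=1, reg = 0x982
clock 4: out=0, reg = 0xCC1
clock 5: out=1, reg = 0x660
clock 6: out=0, reg = 0x330

0x330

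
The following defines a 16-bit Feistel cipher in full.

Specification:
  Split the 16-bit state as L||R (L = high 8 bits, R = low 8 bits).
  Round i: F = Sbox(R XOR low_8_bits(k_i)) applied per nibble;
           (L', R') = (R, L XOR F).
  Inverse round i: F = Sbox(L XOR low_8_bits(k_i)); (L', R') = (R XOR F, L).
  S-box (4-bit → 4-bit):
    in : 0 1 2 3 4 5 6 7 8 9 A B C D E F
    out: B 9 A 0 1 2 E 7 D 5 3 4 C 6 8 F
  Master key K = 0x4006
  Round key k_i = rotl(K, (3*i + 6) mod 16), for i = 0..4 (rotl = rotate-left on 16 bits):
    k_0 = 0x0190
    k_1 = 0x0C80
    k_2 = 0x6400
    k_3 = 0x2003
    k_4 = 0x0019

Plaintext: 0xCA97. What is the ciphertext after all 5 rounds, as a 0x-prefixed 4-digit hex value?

0x363B

s_0 = plaintext = 0xCA97
s_1 = Round(s_0, k_0) = 0x977D
s_2 = Round(s_1, k_1) = 0x7D61
s_3 = Round(s_2, k_2) = 0x6194
s_4 = Round(s_3, k_3) = 0x9436
s_5 = Round(s_4, k_4) = 0x363B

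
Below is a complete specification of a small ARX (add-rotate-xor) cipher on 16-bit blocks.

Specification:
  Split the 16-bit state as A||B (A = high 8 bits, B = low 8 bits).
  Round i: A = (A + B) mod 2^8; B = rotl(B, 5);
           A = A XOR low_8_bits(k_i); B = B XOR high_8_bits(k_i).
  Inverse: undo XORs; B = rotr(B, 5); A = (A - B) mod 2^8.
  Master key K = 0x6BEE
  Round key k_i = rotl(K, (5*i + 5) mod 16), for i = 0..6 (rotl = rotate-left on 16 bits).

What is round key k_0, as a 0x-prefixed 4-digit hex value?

0x7DCD

K = 0x6BEE
k_0 = rotl(K, (5*0+5) mod 16) = rotl(K, 5) = 0x7DCD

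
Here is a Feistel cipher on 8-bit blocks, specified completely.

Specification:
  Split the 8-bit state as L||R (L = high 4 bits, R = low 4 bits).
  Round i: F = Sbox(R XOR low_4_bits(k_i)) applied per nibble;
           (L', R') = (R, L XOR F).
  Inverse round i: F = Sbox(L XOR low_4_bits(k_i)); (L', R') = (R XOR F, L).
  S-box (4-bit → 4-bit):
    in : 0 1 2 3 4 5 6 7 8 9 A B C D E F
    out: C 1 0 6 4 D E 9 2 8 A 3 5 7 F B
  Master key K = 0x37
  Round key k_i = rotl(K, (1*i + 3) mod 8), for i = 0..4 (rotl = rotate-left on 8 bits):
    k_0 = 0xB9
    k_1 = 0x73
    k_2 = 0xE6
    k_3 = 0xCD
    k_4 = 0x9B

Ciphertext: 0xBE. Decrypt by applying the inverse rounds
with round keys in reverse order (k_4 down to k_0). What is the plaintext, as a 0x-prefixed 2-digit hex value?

0xCB

s_0 = ciphertext = 0xBE
s_1 = InvRound(s_0, k_4) = 0x2B
s_2 = InvRound(s_1, k_3) = 0x02
s_3 = InvRound(s_2, k_2) = 0xC0
s_4 = InvRound(s_3, k_1) = 0xBC
s_5 = InvRound(s_4, k_0) = 0xCB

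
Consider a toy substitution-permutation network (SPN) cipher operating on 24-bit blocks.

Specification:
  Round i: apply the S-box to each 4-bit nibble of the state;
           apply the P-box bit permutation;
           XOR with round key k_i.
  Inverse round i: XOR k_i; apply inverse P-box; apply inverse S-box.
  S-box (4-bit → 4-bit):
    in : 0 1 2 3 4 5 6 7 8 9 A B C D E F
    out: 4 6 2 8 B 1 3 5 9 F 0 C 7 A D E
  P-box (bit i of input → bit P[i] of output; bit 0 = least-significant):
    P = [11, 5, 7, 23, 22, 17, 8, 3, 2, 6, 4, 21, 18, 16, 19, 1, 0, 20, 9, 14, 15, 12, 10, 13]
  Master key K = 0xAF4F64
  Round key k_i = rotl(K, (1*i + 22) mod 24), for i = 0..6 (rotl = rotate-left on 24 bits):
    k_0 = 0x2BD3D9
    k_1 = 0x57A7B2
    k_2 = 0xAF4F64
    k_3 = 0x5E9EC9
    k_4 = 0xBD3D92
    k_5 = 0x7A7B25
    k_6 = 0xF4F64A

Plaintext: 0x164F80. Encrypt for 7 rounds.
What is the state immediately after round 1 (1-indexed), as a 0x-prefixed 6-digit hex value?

0x5EC702

s_0 = plaintext = 0x164F80
s_1 = Round(s_0, k_0) = 0x5EC702
s_2 = Round(s_1, k_1) = 0x5A6487
s_3 = Round(s_2, k_2) = 0xCAC7A8
s_4 = Round(s_3, k_3) = 0xD302DD
s_5 = Round(s_4, k_4) = 0x374DFA
s_6 = Round(s_5, k_5) = 0x5D586E
s_7 = Round(s_6, k_6) = 0x023ECE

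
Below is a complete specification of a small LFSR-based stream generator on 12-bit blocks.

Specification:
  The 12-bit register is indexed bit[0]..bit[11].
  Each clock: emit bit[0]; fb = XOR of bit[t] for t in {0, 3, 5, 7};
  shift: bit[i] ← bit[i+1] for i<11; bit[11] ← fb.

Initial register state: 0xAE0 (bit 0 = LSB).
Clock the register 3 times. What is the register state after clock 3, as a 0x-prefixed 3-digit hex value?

0xD5C

reg_0 = 0xAE0
clock 1: out=0, reg = 0x570
clock 2: out=0, reg = 0xAB8
clock 3: out=0, reg = 0xD5C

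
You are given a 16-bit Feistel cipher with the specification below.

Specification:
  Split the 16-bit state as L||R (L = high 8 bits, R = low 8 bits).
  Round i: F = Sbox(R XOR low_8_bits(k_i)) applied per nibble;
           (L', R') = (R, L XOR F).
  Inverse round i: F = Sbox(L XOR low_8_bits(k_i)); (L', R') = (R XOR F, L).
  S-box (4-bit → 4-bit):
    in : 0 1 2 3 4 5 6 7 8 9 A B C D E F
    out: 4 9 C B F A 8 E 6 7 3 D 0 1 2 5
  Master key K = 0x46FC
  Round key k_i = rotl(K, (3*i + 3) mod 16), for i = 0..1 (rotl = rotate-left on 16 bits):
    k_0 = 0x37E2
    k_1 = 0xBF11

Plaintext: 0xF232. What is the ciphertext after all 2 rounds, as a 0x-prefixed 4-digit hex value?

0xE66C

s_0 = plaintext = 0xF232
s_1 = Round(s_0, k_0) = 0x32E6
s_2 = Round(s_1, k_1) = 0xE66C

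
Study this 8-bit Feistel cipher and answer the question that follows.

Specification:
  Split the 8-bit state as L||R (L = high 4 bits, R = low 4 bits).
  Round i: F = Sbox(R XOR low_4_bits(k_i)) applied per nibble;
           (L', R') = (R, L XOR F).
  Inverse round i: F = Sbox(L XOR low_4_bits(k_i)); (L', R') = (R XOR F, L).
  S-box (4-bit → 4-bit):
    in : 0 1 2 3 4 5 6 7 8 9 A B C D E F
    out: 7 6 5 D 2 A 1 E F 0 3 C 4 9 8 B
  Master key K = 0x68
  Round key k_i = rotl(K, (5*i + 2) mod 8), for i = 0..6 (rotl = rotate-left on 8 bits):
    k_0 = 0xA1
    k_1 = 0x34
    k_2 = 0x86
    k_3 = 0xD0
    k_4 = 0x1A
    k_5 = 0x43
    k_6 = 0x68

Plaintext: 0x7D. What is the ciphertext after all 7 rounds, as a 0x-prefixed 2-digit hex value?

s_0 = plaintext = 0x7D
s_1 = Round(s_0, k_0) = 0xD3
s_2 = Round(s_1, k_1) = 0x33
s_3 = Round(s_2, k_2) = 0x39
s_4 = Round(s_3, k_3) = 0x93
s_5 = Round(s_4, k_4) = 0x39
s_6 = Round(s_5, k_5) = 0x90
s_7 = Round(s_6, k_6) = 0x06

0x06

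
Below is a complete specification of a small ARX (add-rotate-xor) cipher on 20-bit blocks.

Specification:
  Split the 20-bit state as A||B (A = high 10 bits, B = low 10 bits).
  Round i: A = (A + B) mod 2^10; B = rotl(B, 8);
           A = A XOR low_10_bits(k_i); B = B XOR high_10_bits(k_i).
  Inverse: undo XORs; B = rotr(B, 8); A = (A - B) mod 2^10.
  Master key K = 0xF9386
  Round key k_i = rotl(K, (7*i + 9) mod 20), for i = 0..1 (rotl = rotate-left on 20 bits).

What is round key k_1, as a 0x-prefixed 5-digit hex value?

0x6F938

K = 0xF9386
k_0 = rotl(K, (7*0+9) mod 20) = rotl(K, 9) = 0x70DF2
k_1 = rotl(K, (7*1+9) mod 20) = rotl(K, 16) = 0x6F938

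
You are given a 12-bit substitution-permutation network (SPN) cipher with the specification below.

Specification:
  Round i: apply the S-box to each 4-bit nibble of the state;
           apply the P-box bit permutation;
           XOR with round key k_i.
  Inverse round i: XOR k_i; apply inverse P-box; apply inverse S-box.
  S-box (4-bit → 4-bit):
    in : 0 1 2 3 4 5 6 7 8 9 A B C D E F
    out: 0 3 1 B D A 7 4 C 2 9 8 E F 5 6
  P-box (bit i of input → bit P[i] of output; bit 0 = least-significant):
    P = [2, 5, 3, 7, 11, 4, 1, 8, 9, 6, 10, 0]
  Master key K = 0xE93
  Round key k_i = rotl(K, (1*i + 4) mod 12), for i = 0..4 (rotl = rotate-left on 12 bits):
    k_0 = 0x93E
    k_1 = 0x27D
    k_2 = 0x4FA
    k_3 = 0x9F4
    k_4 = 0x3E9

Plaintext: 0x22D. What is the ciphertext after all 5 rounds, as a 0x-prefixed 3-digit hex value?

s_0 = plaintext = 0x22D
s_1 = Round(s_0, k_0) = 0x392
s_2 = Round(s_1, k_1) = 0x028
s_3 = Round(s_2, k_2) = 0xC72
s_4 = Round(s_3, k_3) = 0xDB3
s_5 = Round(s_4, k_4) = 0x40C

0x40C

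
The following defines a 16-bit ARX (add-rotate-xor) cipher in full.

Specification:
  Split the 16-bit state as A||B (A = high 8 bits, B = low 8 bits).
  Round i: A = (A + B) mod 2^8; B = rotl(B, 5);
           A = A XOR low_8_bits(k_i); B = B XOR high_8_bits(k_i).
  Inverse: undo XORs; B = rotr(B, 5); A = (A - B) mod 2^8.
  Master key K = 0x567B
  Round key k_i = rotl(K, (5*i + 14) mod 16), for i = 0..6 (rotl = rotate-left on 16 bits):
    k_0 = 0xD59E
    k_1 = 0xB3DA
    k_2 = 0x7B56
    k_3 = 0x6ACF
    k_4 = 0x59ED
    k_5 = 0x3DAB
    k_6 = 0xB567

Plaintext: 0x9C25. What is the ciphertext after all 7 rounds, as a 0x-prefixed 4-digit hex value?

s_0 = plaintext = 0x9C25
s_1 = Round(s_0, k_0) = 0x5F71
s_2 = Round(s_1, k_1) = 0x0A9D
s_3 = Round(s_2, k_2) = 0xF1C8
s_4 = Round(s_3, k_3) = 0x7673
s_5 = Round(s_4, k_4) = 0x0437
s_6 = Round(s_5, k_5) = 0x90DB
s_7 = Round(s_6, k_6) = 0x0CCE

0x0CCE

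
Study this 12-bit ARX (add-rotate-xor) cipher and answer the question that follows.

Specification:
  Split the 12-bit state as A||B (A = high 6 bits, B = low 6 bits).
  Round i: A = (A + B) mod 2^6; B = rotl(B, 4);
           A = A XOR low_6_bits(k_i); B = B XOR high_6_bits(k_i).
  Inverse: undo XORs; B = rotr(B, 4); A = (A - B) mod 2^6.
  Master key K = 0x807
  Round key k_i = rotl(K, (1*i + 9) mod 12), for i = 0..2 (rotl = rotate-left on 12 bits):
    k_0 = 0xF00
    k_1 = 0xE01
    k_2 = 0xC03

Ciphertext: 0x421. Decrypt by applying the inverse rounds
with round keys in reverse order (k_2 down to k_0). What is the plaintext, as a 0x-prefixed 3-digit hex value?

0xB2C

s_0 = ciphertext = 0x421
s_1 = InvRound(s_0, k_2) = 0x385
s_2 = InvRound(s_1, k_1) = 0x637
s_3 = InvRound(s_2, k_0) = 0xB2C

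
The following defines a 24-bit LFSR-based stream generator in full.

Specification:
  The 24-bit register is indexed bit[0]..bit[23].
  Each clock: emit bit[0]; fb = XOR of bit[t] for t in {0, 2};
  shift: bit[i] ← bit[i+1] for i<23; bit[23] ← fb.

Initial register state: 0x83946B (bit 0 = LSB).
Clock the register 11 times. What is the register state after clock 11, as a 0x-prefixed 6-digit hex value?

0x2E3072

reg_0 = 0x83946B
clock 1: out=1, reg = 0xC1CA35
clock 2: out=1, reg = 0x60E51A
clock 3: out=0, reg = 0x30728D
clock 4: out=1, reg = 0x183946
clock 5: out=0, reg = 0x8C1CA3
clock 6: out=1, reg = 0xC60E51
clock 7: out=1, reg = 0xE30728
clock 8: out=0, reg = 0x718394
clock 9: out=0, reg = 0xB8C1CA
clock 10: out=0, reg = 0x5C60E5
clock 11: out=1, reg = 0x2E3072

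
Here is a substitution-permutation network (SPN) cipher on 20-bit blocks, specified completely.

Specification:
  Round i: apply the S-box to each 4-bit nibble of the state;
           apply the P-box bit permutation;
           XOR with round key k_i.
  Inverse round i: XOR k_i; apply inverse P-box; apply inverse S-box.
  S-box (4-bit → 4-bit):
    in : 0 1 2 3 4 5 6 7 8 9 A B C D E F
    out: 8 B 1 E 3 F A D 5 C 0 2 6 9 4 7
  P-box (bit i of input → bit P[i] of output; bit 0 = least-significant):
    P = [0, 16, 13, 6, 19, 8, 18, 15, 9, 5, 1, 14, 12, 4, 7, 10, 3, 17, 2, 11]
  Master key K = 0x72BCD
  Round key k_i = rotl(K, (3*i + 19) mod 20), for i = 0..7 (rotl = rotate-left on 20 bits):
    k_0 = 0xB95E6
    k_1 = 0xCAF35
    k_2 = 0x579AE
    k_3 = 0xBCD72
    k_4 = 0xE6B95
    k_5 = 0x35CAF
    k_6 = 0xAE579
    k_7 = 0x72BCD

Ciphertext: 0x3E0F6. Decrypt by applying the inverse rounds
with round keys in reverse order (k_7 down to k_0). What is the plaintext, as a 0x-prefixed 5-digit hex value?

0xA6900

s_0 = ciphertext = 0x3E0F6
s_1 = InvRound(s_0, k_7) = 0xDB532
s_2 = InvRound(s_1, k_6) = 0x429E1
s_3 = InvRound(s_2, k_5) = 0xFD9C3
s_4 = InvRound(s_3, k_4) = 0xE4803
s_5 = InvRound(s_4, k_3) = 0xA6B31
s_6 = InvRound(s_5, k_2) = 0xFF884
s_7 = InvRound(s_6, k_1) = 0xB51B4
s_8 = InvRound(s_7, k_0) = 0xA6900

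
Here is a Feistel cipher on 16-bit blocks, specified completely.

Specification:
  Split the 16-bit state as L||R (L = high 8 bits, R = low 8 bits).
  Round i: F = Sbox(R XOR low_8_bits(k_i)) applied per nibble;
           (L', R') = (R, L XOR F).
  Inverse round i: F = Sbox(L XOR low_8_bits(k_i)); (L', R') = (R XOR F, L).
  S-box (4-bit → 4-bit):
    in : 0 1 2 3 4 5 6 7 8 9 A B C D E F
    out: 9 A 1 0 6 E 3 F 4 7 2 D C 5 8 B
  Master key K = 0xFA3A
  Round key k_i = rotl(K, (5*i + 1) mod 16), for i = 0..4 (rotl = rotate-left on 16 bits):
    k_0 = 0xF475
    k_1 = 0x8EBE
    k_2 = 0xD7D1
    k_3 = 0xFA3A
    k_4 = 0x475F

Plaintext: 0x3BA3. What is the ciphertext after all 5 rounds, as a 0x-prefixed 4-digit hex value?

s_0 = plaintext = 0x3BA3
s_1 = Round(s_0, k_0) = 0xA368
s_2 = Round(s_1, k_1) = 0x68F0
s_3 = Round(s_2, k_2) = 0xF072
s_4 = Round(s_3, k_3) = 0x7294
s_5 = Round(s_4, k_4) = 0x94BF

0x94BF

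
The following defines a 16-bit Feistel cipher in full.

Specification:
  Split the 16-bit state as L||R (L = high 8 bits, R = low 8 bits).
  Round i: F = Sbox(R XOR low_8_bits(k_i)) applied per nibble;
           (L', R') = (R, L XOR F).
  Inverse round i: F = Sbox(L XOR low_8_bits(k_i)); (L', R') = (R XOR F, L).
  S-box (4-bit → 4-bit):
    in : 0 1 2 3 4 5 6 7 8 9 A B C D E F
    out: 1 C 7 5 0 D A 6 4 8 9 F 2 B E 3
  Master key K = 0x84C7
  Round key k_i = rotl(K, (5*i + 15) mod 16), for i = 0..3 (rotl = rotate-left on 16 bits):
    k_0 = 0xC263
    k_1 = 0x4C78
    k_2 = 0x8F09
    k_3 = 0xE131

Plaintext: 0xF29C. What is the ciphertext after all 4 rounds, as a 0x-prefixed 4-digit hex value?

0x6ABB

s_0 = plaintext = 0xF29C
s_1 = Round(s_0, k_0) = 0x9CC1
s_2 = Round(s_1, k_1) = 0xC164
s_3 = Round(s_2, k_2) = 0x646A
s_4 = Round(s_3, k_3) = 0x6ABB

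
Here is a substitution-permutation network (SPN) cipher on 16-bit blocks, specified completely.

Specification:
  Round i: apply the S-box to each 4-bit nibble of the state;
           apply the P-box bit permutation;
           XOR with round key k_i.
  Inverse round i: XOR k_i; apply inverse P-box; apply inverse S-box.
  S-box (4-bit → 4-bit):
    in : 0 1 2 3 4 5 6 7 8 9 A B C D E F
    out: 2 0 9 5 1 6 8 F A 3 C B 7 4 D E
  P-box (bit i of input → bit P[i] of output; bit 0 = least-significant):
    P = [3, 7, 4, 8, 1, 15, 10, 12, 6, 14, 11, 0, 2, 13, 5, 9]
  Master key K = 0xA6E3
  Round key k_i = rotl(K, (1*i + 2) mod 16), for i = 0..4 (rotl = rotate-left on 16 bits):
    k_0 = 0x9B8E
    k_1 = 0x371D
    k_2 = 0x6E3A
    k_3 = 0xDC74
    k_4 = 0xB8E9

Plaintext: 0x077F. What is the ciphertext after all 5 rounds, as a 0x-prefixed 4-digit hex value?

s_0 = plaintext = 0x077F
s_1 = Round(s_0, k_0) = 0x665D
s_2 = Round(s_1, k_1) = 0xB10C
s_3 = Round(s_2, k_2) = 0xCCA6
s_4 = Round(s_3, k_3) = 0xA110
s_5 = Round(s_4, k_4) = 0xBA49

0xBA49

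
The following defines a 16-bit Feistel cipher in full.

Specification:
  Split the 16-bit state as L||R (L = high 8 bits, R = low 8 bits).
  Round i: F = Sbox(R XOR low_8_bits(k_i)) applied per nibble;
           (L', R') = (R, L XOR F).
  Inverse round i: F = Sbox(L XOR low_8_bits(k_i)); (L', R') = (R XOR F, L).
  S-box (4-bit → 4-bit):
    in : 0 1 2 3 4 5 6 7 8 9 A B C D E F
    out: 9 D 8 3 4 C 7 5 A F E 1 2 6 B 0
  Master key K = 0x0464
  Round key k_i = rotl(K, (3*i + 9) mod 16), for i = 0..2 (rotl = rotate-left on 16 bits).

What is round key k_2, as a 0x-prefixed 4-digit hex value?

0x0232

K = 0x0464
k_0 = rotl(K, (3*0+9) mod 16) = rotl(K, 9) = 0xC808
k_1 = rotl(K, (3*1+9) mod 16) = rotl(K, 12) = 0x4046
k_2 = rotl(K, (3*2+9) mod 16) = rotl(K, 15) = 0x0232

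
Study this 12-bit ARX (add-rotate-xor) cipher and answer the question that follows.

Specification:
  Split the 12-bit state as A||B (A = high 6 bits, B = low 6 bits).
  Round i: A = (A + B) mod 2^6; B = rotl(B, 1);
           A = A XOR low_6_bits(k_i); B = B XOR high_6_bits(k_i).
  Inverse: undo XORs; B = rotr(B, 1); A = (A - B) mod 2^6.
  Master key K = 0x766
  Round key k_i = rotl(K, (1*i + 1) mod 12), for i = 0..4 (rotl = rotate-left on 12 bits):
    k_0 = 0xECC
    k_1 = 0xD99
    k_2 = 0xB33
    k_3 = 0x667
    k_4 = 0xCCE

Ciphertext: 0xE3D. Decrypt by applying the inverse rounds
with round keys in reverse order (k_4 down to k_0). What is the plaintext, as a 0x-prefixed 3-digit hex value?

0x14C

s_0 = ciphertext = 0xE3D
s_1 = InvRound(s_0, k_4) = 0xBC7
s_2 = InvRound(s_1, k_3) = 0xE4F
s_3 = InvRound(s_2, k_2) = 0x671
s_4 = InvRound(s_3, k_1) = 0x763
s_5 = InvRound(s_4, k_0) = 0x14C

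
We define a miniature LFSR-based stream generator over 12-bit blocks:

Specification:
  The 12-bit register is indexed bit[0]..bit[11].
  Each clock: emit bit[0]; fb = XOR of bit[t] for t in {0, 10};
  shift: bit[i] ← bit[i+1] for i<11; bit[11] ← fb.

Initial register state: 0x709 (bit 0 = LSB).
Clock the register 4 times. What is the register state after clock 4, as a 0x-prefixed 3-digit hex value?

reg_0 = 0x709
clock 1: out=1, reg = 0x384
clock 2: out=0, reg = 0x1C2
clock 3: out=0, reg = 0x0E1
clock 4: out=1, reg = 0x870

0x870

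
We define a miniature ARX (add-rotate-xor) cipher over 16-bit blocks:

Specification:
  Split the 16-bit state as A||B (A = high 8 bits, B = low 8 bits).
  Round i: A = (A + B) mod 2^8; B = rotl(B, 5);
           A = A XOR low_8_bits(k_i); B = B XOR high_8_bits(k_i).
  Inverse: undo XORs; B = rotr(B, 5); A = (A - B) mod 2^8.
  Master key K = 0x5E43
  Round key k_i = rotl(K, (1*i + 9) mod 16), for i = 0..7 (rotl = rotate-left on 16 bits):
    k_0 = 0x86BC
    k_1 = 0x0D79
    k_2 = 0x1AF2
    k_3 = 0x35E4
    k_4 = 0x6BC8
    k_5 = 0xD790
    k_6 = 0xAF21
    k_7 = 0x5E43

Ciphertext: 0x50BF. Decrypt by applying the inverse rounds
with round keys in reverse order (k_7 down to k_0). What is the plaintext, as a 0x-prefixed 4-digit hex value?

s_0 = ciphertext = 0x50BF
s_1 = InvRound(s_0, k_7) = 0x040F
s_2 = InvRound(s_1, k_6) = 0x2005
s_3 = InvRound(s_2, k_5) = 0x1A96
s_4 = InvRound(s_3, k_4) = 0xE3EF
s_5 = InvRound(s_4, k_3) = 0x31D6
s_6 = InvRound(s_5, k_2) = 0x5D66
s_7 = InvRound(s_6, k_1) = 0xC95B
s_8 = InvRound(s_7, k_0) = 0x87EE

0x87EE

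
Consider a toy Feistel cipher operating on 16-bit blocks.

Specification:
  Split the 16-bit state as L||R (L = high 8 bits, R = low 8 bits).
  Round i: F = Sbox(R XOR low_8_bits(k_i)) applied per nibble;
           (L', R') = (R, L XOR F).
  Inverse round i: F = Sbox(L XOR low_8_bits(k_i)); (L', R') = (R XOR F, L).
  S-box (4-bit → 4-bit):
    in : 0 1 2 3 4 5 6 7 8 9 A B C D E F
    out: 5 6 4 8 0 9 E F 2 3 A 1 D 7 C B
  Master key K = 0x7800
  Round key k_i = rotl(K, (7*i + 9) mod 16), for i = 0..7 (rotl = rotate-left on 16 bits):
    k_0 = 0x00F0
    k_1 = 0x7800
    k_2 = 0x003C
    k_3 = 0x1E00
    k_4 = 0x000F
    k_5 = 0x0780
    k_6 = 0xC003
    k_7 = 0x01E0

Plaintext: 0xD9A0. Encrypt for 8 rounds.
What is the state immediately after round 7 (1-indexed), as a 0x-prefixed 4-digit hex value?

0xB5F6

s_0 = plaintext = 0xD9A0
s_1 = Round(s_0, k_0) = 0xA04C
s_2 = Round(s_1, k_1) = 0x4CAD
s_3 = Round(s_2, k_2) = 0xAD7A
s_4 = Round(s_3, k_3) = 0x7A57
s_5 = Round(s_4, k_4) = 0x57E8
s_6 = Round(s_5, k_5) = 0xE8B5
s_7 = Round(s_6, k_6) = 0xB5F6
s_8 = Round(s_7, k_7) = 0xF6DB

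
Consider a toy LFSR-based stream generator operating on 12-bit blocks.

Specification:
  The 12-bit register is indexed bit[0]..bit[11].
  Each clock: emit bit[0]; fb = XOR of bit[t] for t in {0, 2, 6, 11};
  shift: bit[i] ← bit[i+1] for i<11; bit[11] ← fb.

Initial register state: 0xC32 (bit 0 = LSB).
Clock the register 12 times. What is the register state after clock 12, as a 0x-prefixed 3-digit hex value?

reg_0 = 0xC32
clock 1: out=0, reg = 0xE19
clock 2: out=1, reg = 0x70C
clock 3: out=0, reg = 0xB86
clock 4: out=0, reg = 0x5C3
clock 5: out=1, reg = 0x2E1
clock 6: out=1, reg = 0x170
clock 7: out=0, reg = 0x8B8
clock 8: out=0, reg = 0xC5C
clock 9: out=0, reg = 0xE2E
clock 10: out=0, reg = 0x717
clock 11: out=1, reg = 0x38B
clock 12: out=1, reg = 0x9C5

0x9C5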